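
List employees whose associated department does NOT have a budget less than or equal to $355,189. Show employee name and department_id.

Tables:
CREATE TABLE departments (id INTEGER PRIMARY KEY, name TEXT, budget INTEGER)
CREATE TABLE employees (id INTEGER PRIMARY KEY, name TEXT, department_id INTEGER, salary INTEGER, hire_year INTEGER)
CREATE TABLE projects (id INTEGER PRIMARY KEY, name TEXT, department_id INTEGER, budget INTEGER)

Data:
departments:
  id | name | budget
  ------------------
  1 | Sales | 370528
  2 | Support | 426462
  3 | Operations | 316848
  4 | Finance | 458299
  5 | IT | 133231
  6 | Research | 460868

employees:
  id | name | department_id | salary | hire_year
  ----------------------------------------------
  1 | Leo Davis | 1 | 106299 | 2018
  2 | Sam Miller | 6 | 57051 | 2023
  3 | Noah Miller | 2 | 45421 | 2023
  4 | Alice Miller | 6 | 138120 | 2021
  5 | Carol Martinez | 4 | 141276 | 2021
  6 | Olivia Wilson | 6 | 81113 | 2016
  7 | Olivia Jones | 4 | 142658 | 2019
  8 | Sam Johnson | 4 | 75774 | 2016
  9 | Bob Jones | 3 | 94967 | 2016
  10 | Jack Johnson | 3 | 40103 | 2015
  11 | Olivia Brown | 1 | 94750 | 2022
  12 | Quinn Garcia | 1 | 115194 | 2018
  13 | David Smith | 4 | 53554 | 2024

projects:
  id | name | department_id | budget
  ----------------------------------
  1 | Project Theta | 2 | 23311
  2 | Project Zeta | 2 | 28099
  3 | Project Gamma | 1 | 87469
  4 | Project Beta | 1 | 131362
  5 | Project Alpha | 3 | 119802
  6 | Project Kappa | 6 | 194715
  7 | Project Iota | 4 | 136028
SELECT name, department_id FROM employees WHERE department_id NOT IN (SELECT id FROM departments WHERE budget <= 355189)

Execution result:
name | department_id
Leo Davis | 1
Sam Miller | 6
Noah Miller | 2
Alice Miller | 6
Carol Martinez | 4
Olivia Wilson | 6
Olivia Jones | 4
Sam Johnson | 4
Olivia Brown | 1
Quinn Garcia | 1
David Smith | 4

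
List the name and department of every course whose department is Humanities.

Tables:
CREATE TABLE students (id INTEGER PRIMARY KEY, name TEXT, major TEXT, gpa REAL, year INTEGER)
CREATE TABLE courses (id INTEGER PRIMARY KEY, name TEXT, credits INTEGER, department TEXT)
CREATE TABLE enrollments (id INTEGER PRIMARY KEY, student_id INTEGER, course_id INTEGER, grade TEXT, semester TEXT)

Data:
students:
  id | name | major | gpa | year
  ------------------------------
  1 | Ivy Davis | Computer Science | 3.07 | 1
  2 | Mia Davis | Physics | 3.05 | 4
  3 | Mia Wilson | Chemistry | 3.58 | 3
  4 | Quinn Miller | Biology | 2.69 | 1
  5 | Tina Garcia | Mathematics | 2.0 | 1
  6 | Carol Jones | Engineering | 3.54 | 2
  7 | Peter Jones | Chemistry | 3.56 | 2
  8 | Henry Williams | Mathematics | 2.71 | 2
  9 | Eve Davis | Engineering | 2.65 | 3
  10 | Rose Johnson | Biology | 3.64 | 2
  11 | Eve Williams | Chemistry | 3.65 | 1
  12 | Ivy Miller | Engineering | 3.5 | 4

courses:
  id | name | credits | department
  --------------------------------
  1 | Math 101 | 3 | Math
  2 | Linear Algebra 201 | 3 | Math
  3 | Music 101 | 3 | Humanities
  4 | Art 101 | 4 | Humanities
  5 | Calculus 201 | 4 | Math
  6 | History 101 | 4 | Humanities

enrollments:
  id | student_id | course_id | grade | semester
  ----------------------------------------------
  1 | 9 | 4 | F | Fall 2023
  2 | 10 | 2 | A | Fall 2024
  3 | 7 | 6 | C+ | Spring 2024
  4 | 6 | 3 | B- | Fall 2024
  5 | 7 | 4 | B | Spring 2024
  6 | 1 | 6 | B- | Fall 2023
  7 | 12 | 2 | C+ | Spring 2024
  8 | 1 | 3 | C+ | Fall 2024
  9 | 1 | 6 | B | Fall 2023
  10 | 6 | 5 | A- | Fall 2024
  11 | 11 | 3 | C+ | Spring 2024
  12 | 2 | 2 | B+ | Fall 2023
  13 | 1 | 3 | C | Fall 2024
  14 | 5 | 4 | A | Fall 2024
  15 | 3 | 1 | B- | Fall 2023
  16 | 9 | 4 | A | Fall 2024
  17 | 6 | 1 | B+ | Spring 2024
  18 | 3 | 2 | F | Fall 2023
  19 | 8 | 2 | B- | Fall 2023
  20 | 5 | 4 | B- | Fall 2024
SELECT name, department FROM courses WHERE department = 'Humanities'

Execution result:
name | department
Music 101 | Humanities
Art 101 | Humanities
History 101 | Humanities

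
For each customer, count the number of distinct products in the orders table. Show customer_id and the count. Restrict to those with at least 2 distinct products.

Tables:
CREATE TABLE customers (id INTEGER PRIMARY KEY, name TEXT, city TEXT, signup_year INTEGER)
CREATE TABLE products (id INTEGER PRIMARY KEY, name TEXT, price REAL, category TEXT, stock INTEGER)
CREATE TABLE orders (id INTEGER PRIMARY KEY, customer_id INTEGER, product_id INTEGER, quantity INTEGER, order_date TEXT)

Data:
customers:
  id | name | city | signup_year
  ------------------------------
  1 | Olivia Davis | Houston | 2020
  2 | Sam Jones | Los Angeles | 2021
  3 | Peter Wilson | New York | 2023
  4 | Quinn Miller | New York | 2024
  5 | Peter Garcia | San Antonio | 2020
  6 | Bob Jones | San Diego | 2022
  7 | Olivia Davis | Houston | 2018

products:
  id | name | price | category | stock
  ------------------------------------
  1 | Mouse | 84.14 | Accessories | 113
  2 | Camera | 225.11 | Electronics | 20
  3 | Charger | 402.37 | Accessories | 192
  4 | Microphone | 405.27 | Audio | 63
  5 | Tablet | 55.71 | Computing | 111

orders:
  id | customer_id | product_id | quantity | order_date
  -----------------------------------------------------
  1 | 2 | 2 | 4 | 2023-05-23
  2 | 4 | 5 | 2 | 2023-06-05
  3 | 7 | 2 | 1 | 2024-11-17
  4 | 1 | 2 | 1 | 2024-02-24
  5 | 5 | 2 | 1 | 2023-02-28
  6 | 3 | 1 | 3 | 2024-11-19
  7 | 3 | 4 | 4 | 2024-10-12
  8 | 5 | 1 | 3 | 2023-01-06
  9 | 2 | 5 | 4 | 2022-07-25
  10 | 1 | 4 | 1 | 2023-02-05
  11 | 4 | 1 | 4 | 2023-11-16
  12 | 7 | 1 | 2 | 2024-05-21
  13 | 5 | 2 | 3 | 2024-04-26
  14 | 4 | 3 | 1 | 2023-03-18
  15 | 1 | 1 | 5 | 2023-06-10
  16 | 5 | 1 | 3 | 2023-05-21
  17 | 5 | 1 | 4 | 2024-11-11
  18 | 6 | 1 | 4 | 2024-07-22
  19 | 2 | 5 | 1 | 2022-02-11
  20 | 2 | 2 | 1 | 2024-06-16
SELECT customer_id, COUNT(DISTINCT product_id) AS distinct_product_count FROM orders GROUP BY customer_id HAVING COUNT(DISTINCT product_id) >= 2

Execution result:
customer_id | distinct_product_count
1 | 3
2 | 2
3 | 2
4 | 3
5 | 2
7 | 2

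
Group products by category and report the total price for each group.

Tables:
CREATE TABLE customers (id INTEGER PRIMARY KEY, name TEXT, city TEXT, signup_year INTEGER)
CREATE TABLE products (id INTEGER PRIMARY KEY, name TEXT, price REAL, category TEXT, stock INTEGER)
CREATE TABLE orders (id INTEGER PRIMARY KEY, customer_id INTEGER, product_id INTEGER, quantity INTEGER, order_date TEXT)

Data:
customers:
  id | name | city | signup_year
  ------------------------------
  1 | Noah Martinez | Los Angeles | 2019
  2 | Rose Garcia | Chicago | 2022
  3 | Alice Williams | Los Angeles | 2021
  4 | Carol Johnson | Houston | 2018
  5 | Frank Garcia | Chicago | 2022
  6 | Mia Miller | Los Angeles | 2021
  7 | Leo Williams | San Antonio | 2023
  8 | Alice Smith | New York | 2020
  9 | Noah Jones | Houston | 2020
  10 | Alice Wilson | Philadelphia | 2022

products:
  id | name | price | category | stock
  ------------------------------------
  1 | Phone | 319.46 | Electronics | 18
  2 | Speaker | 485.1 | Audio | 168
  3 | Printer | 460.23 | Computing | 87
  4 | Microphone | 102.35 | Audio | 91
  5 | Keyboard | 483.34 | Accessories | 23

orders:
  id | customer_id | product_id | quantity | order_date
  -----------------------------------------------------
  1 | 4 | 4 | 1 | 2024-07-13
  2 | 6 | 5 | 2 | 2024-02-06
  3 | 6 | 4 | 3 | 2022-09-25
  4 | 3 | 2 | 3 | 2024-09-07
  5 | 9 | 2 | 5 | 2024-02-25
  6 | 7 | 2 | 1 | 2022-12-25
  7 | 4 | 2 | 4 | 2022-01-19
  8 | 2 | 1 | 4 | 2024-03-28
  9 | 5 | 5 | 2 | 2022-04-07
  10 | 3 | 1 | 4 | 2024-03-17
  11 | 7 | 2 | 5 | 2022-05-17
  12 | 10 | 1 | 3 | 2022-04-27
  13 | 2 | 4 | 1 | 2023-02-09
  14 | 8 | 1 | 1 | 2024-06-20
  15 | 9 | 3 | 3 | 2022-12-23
SELECT category, SUM(price) AS sum_price FROM products GROUP BY category

Execution result:
category | sum_price
Accessories | 483.34
Audio | 587.45
Computing | 460.23
Electronics | 319.46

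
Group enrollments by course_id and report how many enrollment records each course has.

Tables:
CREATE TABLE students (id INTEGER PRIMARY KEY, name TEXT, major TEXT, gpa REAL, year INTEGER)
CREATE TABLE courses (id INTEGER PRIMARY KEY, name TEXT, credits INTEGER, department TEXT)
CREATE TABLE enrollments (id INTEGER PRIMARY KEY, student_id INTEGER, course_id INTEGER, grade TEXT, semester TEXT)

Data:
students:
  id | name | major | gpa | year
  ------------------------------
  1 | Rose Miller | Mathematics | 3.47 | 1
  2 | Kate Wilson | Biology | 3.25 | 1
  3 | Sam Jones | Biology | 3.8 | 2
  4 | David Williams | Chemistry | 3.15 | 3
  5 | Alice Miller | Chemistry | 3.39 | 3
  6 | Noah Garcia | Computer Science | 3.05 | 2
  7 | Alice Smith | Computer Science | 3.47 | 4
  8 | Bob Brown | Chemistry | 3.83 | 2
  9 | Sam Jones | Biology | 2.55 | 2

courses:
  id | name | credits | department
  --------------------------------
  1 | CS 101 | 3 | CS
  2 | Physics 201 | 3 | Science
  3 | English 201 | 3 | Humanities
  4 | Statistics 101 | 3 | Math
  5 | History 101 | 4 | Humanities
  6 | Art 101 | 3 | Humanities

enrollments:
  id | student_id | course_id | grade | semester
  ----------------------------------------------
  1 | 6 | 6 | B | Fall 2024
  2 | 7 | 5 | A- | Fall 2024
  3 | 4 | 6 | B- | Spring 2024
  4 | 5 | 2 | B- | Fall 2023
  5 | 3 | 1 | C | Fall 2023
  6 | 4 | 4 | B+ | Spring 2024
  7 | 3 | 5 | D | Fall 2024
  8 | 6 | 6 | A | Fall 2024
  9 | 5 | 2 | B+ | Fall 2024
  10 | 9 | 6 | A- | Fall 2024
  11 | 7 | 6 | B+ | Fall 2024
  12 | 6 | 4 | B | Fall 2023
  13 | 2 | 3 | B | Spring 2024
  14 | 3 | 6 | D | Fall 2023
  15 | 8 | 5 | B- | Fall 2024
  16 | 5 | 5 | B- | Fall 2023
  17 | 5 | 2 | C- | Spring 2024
SELECT course_id, COUNT(*) AS enrollment_count FROM enrollments GROUP BY course_id

Execution result:
course_id | enrollment_count
1 | 1
2 | 3
3 | 1
4 | 2
5 | 4
6 | 6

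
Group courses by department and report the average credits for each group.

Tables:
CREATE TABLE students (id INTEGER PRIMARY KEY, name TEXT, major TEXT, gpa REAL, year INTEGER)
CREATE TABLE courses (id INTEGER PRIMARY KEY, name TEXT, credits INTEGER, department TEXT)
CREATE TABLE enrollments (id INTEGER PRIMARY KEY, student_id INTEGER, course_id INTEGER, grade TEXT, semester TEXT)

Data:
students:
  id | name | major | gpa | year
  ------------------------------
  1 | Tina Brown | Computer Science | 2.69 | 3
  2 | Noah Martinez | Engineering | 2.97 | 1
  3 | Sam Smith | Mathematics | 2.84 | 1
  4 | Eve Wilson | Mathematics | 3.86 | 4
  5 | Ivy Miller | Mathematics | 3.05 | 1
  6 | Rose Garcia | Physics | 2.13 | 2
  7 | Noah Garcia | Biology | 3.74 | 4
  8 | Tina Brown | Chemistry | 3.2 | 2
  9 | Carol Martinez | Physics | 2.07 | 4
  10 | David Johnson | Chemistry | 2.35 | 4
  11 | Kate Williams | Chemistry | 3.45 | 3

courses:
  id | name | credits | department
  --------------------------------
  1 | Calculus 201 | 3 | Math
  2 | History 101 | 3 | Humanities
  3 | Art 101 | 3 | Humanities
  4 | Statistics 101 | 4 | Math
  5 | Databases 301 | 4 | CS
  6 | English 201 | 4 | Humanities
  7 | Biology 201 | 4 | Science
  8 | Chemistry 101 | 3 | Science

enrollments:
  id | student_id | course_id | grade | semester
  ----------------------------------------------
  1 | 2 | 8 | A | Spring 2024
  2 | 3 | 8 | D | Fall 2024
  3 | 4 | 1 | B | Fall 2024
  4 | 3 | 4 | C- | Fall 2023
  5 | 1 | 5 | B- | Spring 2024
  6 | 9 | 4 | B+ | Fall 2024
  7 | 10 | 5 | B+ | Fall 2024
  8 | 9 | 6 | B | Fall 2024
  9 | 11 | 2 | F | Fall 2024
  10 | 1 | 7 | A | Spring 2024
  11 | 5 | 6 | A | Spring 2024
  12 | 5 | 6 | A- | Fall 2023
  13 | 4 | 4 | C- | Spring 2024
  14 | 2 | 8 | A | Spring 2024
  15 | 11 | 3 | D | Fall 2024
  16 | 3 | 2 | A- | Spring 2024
SELECT department, AVG(credits) AS avg_credits FROM courses GROUP BY department

Execution result:
department | avg_credits
CS | 4.00
Humanities | 3.33
Math | 3.50
Science | 3.50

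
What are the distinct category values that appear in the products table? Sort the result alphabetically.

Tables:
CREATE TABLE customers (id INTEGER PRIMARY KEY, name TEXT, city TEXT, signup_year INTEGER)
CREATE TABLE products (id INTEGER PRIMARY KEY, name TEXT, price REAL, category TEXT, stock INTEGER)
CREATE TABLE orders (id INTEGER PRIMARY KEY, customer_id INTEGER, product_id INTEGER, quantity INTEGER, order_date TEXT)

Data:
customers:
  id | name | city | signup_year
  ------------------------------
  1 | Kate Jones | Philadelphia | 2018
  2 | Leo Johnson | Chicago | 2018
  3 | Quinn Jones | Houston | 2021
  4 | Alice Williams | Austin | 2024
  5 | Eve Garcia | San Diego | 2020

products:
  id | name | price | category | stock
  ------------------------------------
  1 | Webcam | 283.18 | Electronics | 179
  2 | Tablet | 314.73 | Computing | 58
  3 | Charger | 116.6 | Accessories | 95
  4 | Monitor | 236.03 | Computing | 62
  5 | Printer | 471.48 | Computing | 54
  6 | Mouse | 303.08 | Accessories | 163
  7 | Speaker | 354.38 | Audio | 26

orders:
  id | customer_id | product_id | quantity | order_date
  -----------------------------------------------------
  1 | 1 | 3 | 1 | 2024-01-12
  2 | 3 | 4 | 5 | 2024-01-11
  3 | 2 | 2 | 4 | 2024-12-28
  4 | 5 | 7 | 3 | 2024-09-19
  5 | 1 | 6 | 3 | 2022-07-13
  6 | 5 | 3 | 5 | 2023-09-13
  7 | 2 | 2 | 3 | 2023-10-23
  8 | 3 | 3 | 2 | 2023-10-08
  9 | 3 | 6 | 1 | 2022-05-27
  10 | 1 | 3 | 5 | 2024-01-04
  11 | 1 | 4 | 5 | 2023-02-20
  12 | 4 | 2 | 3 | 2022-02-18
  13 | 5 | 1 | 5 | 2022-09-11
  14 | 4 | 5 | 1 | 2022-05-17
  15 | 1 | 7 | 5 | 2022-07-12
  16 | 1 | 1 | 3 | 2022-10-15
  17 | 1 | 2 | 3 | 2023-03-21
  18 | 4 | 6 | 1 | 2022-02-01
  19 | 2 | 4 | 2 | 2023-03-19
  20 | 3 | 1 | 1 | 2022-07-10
SELECT DISTINCT category FROM products ORDER BY category

Execution result:
category
Accessories
Audio
Computing
Electronics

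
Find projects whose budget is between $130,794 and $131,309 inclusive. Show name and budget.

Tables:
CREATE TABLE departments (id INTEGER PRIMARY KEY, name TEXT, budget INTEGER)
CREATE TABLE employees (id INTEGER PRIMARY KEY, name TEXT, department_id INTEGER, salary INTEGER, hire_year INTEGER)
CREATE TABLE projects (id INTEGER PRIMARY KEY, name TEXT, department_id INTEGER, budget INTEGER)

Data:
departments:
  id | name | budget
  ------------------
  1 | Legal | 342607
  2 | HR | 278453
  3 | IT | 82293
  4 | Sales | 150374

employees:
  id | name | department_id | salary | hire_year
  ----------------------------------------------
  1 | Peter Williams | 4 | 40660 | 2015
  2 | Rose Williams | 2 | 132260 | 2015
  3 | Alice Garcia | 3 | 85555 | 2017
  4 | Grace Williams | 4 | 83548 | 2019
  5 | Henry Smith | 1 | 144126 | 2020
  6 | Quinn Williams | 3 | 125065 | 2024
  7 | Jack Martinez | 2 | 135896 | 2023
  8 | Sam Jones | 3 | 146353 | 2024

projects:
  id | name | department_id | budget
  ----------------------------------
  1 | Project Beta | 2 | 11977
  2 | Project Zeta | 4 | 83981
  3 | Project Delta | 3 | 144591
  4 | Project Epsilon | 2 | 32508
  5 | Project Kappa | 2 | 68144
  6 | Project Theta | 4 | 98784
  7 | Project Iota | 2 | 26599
SELECT name, budget FROM projects WHERE budget BETWEEN 130794 AND 131309

Execution result:
(no rows)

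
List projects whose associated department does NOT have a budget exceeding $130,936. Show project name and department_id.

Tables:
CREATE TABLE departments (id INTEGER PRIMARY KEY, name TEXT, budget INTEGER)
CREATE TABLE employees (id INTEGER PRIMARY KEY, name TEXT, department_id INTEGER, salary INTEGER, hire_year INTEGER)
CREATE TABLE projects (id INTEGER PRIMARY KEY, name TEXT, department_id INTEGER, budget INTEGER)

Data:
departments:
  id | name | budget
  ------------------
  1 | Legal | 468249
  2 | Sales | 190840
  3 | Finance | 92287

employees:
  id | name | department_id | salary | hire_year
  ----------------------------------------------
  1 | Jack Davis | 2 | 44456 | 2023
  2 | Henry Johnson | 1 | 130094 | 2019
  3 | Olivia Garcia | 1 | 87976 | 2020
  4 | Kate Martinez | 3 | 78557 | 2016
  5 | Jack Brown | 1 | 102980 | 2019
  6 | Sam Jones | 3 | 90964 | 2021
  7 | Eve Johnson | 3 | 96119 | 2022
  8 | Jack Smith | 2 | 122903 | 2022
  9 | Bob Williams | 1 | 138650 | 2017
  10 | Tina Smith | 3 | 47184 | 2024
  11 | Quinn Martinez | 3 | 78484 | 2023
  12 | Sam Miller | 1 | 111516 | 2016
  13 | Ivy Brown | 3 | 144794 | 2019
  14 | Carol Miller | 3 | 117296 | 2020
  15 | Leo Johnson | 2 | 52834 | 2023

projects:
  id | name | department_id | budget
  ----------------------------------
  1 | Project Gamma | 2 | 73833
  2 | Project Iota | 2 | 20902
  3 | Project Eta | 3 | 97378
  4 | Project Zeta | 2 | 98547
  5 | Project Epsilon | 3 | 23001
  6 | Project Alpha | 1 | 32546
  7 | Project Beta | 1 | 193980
SELECT name, department_id FROM projects WHERE department_id NOT IN (SELECT id FROM departments WHERE budget > 130936)

Execution result:
name | department_id
Project Eta | 3
Project Epsilon | 3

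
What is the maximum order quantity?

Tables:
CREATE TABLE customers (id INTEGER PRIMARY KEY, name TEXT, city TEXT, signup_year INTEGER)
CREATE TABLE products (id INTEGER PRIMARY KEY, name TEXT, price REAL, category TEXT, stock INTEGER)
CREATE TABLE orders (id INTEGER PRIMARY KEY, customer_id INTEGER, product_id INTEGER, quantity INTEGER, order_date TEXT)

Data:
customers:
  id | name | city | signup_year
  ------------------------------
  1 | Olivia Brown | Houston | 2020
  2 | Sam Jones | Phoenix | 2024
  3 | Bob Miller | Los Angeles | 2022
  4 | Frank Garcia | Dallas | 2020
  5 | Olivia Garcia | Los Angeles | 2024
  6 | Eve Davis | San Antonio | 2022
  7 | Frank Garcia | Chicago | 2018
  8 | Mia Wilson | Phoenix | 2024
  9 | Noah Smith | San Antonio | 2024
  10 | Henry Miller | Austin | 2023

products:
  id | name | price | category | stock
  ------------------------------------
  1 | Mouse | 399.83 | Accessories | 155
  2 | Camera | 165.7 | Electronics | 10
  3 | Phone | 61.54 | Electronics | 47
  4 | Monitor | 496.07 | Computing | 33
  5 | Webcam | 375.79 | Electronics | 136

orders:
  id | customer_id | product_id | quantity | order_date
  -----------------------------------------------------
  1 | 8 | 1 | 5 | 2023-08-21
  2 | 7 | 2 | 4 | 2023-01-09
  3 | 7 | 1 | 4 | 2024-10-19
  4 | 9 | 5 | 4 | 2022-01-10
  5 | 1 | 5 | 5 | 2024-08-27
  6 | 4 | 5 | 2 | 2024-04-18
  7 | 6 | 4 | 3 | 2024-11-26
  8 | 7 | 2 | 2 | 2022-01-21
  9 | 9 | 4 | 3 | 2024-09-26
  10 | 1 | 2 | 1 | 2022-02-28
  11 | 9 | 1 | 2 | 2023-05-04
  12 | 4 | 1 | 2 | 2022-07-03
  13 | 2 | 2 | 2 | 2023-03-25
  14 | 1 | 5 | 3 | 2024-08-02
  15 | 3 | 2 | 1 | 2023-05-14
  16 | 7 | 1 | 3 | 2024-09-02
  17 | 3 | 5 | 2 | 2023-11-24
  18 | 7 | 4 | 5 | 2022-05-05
SELECT MAX(quantity) FROM orders

Execution result:
5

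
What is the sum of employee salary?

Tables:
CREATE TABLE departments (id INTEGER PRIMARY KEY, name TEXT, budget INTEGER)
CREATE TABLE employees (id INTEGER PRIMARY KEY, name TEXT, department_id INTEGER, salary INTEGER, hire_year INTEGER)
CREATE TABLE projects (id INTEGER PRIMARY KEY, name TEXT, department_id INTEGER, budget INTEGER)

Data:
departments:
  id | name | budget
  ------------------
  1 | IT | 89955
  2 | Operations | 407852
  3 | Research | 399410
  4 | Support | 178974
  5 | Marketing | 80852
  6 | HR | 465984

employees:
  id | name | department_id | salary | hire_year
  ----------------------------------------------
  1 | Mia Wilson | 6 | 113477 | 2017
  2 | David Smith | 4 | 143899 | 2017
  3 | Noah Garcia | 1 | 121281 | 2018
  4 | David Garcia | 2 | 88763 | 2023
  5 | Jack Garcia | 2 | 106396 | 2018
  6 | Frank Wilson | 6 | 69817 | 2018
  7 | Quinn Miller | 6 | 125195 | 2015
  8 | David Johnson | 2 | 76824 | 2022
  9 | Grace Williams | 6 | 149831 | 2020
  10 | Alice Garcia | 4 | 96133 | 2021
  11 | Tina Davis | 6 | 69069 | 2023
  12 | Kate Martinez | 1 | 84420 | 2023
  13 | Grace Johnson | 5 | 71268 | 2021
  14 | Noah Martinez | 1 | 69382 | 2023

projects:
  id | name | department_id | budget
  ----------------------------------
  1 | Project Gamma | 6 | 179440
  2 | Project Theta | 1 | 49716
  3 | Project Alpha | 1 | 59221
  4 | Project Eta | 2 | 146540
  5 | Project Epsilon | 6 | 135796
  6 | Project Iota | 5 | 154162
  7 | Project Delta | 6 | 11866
SELECT SUM(salary) FROM employees

Execution result:
1385755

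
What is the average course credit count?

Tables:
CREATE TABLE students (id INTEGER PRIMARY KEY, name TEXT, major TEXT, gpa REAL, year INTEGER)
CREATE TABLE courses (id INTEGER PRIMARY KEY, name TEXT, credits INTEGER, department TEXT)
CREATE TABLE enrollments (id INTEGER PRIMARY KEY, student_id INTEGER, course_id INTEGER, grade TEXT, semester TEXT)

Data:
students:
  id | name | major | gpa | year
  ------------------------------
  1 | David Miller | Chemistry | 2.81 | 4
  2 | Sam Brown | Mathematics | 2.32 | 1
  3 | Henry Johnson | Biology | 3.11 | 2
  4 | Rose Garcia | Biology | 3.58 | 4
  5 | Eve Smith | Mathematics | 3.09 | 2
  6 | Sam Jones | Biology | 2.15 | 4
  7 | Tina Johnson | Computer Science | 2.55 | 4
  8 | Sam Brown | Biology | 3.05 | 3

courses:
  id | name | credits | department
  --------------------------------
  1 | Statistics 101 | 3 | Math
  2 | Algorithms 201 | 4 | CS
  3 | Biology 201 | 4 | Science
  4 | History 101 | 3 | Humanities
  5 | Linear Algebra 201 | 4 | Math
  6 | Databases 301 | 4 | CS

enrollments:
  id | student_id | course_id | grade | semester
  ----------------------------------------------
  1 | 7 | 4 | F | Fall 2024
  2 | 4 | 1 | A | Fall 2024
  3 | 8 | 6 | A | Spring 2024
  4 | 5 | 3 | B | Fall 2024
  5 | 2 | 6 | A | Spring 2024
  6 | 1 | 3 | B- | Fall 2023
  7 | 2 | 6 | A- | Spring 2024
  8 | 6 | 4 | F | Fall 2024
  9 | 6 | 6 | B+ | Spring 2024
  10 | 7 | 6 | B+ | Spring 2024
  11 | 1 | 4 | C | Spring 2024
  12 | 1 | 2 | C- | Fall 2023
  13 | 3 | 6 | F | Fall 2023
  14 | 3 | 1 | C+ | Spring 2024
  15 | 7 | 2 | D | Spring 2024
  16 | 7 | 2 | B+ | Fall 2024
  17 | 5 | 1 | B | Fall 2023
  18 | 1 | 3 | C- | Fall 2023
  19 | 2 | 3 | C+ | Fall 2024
SELECT AVG(credits) FROM courses

Execution result:
3.67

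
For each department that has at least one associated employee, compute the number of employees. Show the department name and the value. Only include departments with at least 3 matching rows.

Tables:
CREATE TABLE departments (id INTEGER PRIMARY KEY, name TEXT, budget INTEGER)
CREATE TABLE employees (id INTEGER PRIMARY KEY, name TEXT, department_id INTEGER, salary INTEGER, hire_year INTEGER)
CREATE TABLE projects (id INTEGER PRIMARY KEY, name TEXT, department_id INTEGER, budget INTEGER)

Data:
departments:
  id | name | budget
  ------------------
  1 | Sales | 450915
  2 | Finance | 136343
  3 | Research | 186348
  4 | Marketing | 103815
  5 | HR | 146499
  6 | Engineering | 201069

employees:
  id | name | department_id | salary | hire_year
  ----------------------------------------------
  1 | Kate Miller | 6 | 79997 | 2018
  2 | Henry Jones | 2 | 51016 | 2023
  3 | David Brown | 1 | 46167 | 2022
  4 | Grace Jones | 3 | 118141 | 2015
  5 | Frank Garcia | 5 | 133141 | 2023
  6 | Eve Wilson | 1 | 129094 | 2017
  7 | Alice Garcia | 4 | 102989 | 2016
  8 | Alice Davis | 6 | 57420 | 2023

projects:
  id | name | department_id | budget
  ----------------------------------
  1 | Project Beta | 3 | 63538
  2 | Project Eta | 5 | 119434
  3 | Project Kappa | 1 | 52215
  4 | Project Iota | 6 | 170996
SELECT p.name, COUNT(*) AS n FROM employees c JOIN departments p ON c.department_id = p.id GROUP BY p.id, p.name HAVING COUNT(*) >= 3

Execution result:
(no rows)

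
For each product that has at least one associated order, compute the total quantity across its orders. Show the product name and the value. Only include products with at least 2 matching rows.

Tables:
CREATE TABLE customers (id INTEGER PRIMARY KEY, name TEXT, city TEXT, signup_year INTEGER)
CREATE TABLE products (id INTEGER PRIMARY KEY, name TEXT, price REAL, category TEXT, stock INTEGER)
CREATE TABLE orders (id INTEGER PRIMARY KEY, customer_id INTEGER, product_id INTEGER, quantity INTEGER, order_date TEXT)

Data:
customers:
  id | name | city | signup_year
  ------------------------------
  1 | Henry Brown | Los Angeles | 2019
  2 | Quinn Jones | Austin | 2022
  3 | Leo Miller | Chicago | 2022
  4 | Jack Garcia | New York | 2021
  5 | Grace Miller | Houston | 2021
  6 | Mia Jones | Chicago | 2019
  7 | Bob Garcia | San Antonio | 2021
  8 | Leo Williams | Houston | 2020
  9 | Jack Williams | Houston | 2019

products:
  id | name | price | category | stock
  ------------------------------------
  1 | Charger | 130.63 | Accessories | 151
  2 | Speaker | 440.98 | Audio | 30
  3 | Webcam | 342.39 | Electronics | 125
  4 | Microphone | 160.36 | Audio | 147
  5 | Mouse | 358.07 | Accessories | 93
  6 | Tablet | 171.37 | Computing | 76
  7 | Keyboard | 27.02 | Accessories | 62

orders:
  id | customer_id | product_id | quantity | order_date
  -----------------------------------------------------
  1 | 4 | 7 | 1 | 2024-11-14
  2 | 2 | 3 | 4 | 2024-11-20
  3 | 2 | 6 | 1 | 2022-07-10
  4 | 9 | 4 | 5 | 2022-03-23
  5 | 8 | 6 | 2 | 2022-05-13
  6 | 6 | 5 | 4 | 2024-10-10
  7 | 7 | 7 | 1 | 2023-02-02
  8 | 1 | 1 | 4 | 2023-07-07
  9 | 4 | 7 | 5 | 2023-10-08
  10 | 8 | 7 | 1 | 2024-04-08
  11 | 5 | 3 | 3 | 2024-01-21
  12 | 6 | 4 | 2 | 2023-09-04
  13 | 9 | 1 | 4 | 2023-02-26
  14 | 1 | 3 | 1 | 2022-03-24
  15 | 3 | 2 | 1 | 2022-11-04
SELECT p.name, SUM(c.quantity) AS sum_quantity FROM orders c JOIN products p ON c.product_id = p.id GROUP BY p.id, p.name HAVING COUNT(*) >= 2

Execution result:
name | sum_quantity
Charger | 8
Webcam | 8
Microphone | 7
Tablet | 3
Keyboard | 8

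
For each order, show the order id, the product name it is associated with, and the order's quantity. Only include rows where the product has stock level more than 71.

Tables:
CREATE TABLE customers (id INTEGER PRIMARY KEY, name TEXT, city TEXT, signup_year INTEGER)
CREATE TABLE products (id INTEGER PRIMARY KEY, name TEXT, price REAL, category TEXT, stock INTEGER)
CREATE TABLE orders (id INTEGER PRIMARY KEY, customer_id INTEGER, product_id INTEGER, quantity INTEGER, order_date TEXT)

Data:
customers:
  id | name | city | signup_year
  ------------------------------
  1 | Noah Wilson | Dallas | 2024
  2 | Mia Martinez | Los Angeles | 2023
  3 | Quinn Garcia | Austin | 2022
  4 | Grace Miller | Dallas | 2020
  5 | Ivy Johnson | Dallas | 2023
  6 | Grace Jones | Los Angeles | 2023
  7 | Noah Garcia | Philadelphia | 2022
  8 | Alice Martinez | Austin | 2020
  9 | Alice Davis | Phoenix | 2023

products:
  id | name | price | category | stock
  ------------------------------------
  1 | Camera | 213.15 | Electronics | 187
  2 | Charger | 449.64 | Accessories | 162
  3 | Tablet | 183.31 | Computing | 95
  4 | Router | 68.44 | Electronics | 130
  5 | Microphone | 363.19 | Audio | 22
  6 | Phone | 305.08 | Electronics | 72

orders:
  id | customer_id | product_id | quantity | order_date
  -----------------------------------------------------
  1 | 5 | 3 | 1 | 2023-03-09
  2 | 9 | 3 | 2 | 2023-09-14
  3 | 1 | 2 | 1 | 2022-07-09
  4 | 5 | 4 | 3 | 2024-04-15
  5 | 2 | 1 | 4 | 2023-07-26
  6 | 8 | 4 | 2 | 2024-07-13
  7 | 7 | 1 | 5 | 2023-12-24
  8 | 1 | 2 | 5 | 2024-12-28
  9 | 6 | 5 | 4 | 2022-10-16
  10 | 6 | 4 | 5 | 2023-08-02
SELECT c.id, p.name AS product, c.quantity FROM orders c JOIN products p ON c.product_id = p.id WHERE p.stock > 71

Execution result:
id | product | quantity
1 | Tablet | 1
2 | Tablet | 2
3 | Charger | 1
4 | Router | 3
5 | Camera | 4
6 | Router | 2
7 | Camera | 5
8 | Charger | 5
10 | Router | 5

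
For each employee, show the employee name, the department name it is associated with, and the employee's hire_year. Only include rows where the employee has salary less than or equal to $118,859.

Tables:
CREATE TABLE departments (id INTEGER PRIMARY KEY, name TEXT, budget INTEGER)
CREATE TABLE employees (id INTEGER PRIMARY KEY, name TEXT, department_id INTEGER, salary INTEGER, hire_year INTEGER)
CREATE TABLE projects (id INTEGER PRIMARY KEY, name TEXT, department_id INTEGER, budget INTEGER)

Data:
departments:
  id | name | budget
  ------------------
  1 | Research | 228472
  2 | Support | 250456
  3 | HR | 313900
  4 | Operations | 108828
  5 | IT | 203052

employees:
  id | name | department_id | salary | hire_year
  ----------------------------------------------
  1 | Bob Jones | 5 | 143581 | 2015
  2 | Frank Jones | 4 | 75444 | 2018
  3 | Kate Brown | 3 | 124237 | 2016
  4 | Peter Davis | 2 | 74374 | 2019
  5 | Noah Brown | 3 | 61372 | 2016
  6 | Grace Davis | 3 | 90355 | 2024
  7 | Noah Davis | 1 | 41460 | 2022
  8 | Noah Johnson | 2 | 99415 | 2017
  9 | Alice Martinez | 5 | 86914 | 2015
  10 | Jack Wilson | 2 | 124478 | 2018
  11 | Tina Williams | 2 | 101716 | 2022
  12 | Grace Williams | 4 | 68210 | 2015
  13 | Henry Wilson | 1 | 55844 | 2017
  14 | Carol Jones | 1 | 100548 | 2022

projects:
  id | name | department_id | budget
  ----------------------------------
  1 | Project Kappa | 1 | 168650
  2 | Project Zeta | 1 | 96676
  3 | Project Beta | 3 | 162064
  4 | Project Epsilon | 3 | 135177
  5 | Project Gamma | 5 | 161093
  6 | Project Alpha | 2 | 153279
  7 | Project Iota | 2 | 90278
SELECT c.name, p.name AS department, c.hire_year FROM employees c JOIN departments p ON c.department_id = p.id WHERE c.salary <= 118859

Execution result:
name | department | hire_year
Frank Jones | Operations | 2018
Peter Davis | Support | 2019
Noah Brown | HR | 2016
Grace Davis | HR | 2024
Noah Davis | Research | 2022
Noah Johnson | Support | 2017
Alice Martinez | IT | 2015
Tina Williams | Support | 2022
Grace Williams | Operations | 2015
Henry Wilson | Research | 2017
Carol Jones | Research | 2022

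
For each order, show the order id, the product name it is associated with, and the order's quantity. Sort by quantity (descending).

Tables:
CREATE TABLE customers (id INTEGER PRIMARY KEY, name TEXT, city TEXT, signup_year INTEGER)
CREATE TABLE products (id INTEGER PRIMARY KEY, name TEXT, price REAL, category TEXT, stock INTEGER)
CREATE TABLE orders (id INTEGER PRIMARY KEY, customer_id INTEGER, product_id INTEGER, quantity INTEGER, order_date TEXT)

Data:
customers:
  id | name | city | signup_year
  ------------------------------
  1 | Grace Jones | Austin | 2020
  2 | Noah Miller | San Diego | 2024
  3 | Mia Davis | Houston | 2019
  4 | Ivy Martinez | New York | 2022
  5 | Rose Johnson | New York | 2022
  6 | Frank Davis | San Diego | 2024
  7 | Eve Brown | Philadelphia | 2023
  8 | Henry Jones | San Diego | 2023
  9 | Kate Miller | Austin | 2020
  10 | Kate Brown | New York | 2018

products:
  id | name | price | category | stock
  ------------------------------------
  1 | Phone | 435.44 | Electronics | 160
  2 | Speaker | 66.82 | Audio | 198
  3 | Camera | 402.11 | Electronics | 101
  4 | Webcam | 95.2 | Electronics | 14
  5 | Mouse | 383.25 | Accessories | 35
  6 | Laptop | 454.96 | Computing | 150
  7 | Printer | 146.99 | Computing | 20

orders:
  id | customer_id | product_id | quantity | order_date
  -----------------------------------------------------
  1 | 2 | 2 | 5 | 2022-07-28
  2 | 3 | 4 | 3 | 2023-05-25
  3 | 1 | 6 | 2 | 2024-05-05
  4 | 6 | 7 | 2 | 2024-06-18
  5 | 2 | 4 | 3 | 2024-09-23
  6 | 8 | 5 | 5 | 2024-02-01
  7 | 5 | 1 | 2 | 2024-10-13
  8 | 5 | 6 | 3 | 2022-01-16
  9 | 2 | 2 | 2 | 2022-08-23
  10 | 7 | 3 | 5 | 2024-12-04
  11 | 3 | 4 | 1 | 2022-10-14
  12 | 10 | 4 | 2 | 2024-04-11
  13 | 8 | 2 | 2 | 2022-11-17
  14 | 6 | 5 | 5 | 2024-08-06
SELECT c.id, p.name AS product, c.quantity FROM orders c JOIN products p ON c.product_id = p.id ORDER BY c.quantity DESC

Execution result:
id | product | quantity
1 | Speaker | 5
6 | Mouse | 5
10 | Camera | 5
14 | Mouse | 5
2 | Webcam | 3
5 | Webcam | 3
8 | Laptop | 3
3 | Laptop | 2
4 | Printer | 2
7 | Phone | 2
9 | Speaker | 2
12 | Webcam | 2
13 | Speaker | 2
11 | Webcam | 1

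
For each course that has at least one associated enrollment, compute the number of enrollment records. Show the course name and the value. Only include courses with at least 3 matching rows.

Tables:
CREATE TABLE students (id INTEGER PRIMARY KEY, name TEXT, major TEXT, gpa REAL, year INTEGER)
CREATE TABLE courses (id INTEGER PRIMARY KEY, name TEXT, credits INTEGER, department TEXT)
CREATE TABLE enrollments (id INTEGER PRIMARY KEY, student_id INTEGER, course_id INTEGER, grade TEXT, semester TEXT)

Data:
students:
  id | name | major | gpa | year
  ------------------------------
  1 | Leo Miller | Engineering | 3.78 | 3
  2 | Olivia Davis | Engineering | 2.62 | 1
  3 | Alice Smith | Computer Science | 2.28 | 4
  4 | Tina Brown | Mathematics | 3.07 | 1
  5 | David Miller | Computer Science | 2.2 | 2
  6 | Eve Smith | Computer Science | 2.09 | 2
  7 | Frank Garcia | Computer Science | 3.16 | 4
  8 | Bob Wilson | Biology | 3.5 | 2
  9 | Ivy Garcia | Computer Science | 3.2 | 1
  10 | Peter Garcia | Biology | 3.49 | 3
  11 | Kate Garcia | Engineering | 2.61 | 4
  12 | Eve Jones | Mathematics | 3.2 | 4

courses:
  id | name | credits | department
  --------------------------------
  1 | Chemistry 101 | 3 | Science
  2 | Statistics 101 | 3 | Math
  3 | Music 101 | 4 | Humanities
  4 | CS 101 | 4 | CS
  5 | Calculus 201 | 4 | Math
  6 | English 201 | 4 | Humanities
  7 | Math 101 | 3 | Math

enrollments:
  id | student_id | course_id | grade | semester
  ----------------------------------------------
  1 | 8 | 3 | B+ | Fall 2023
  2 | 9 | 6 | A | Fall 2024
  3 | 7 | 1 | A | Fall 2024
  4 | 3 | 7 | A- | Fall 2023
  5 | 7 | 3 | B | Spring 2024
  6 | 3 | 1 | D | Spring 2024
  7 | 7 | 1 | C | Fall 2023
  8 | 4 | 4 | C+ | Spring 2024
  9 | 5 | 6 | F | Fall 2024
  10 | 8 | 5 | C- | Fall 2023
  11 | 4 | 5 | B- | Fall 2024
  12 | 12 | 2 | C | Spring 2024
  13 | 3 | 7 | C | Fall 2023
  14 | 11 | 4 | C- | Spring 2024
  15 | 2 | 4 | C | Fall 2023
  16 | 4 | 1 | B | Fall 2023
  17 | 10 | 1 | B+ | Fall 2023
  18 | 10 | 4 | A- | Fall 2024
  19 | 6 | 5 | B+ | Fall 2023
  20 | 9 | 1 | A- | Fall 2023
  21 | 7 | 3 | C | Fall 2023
SELECT p.name, COUNT(*) AS n FROM enrollments c JOIN courses p ON c.course_id = p.id GROUP BY p.id, p.name HAVING COUNT(*) >= 3

Execution result:
name | n
Chemistry 101 | 6
Music 101 | 3
CS 101 | 4
Calculus 201 | 3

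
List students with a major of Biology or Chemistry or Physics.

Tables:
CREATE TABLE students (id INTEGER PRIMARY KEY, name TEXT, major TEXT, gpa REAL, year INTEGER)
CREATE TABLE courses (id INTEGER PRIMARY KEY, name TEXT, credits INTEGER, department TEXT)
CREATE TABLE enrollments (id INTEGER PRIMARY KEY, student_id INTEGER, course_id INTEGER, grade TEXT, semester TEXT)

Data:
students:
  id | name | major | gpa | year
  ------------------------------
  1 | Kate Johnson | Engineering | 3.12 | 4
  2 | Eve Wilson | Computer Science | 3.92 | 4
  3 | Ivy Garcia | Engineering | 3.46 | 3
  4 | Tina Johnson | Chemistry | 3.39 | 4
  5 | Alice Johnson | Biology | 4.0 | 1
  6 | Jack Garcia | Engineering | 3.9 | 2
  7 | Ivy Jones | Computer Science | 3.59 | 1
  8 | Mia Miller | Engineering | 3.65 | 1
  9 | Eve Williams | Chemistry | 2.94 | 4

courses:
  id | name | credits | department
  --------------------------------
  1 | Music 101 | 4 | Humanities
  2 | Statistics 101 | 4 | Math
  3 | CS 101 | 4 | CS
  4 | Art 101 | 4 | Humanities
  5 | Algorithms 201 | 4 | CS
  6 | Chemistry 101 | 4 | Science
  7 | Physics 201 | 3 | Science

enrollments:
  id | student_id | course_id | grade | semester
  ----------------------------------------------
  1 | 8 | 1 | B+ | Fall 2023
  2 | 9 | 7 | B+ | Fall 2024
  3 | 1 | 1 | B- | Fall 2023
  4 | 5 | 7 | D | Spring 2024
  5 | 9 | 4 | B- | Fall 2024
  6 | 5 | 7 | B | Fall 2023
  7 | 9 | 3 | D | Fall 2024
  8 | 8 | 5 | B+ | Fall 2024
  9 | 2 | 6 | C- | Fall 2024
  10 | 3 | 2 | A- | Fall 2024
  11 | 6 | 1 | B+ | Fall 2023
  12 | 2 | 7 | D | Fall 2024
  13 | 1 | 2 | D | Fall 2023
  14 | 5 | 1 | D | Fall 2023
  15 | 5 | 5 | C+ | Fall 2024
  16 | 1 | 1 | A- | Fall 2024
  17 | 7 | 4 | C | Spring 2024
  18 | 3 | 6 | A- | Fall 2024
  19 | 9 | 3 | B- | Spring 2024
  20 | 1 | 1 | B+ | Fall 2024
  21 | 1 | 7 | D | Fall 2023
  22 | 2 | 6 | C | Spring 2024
SELECT name, major FROM students WHERE major IN ('Biology', 'Chemistry', 'Physics')

Execution result:
name | major
Tina Johnson | Chemistry
Alice Johnson | Biology
Eve Williams | Chemistry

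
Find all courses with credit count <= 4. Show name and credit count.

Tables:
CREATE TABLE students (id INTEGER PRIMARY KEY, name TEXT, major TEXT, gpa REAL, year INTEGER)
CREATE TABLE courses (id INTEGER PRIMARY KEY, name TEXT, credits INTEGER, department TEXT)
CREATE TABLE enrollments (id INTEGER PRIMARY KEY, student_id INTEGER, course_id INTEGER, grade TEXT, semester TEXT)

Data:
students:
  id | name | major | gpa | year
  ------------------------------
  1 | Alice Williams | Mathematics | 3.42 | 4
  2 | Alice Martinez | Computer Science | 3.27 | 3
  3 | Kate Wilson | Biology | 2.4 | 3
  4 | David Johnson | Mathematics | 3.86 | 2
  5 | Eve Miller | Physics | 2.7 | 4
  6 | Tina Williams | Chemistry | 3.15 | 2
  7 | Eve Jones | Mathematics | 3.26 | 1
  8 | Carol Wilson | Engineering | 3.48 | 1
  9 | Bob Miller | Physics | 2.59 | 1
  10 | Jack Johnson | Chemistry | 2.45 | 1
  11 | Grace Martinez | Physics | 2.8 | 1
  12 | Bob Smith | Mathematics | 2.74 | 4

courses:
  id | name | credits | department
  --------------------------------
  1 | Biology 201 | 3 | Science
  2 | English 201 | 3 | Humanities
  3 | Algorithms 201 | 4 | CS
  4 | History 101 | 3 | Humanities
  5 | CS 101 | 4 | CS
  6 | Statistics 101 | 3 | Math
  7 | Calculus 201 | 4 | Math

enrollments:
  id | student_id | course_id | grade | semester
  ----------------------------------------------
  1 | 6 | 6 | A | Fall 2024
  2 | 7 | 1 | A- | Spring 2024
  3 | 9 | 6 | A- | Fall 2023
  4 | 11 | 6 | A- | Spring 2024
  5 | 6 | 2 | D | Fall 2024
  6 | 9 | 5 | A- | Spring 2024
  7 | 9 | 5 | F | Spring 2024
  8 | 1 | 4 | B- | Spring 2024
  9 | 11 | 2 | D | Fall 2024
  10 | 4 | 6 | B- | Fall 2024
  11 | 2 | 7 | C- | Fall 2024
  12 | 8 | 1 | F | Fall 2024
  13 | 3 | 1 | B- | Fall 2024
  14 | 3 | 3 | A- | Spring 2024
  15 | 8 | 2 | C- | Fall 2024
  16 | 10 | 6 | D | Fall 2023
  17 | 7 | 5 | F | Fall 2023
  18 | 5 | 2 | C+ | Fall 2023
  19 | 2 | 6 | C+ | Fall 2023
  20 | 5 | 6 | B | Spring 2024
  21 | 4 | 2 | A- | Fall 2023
SELECT name, credits FROM courses WHERE credits <= 4

Execution result:
name | credits
Biology 201 | 3
English 201 | 3
Algorithms 201 | 4
History 101 | 3
CS 101 | 4
Statistics 101 | 3
Calculus 201 | 4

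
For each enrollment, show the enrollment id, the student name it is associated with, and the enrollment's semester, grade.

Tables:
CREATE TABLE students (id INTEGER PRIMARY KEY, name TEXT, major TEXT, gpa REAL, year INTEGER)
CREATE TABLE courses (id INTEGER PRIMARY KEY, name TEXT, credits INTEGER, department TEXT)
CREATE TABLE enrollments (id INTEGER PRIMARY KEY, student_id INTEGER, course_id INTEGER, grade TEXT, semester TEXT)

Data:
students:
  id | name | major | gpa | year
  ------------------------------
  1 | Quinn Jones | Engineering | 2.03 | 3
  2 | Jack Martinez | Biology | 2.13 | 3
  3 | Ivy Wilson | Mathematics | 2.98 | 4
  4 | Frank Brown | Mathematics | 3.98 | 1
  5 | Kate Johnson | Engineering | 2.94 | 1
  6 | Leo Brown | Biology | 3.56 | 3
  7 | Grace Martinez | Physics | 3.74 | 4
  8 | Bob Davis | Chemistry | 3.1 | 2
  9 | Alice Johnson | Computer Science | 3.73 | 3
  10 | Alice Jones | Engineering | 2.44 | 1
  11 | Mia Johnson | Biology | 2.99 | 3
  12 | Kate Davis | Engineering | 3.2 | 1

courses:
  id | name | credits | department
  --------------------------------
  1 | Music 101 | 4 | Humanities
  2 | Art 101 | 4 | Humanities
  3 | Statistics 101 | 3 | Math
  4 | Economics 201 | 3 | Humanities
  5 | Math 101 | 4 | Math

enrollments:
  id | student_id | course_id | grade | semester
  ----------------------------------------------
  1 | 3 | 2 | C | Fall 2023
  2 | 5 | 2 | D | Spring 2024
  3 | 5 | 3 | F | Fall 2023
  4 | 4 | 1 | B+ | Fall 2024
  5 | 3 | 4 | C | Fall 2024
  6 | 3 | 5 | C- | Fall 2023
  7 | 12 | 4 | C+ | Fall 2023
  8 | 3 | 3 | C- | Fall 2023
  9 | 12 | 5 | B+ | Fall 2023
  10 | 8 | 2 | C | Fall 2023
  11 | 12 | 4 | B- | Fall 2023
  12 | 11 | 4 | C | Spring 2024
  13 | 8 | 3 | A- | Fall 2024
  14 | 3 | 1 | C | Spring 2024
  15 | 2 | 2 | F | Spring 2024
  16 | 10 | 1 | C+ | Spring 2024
SELECT c.id, p.name AS student, c.semester, c.grade FROM enrollments c JOIN students p ON c.student_id = p.id

Execution result:
id | student | semester | grade
1 | Ivy Wilson | Fall 2023 | C
2 | Kate Johnson | Spring 2024 | D
3 | Kate Johnson | Fall 2023 | F
4 | Frank Brown | Fall 2024 | B+
5 | Ivy Wilson | Fall 2024 | C
6 | Ivy Wilson | Fall 2023 | C-
7 | Kate Davis | Fall 2023 | C+
8 | Ivy Wilson | Fall 2023 | C-
9 | Kate Davis | Fall 2023 | B+
10 | Bob Davis | Fall 2023 | C
11 | Kate Davis | Fall 2023 | B-
12 | Mia Johnson | Spring 2024 | C
13 | Bob Davis | Fall 2024 | A-
14 | Ivy Wilson | Spring 2024 | C
15 | Jack Martinez | Spring 2024 | F
16 | Alice Jones | Spring 2024 | C+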